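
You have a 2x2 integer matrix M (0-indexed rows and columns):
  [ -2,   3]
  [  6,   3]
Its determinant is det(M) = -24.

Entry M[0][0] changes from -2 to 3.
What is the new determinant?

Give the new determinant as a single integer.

det is linear in row 0: changing M[0][0] by delta changes det by delta * cofactor(0,0).
Cofactor C_00 = (-1)^(0+0) * minor(0,0) = 3
Entry delta = 3 - -2 = 5
Det delta = 5 * 3 = 15
New det = -24 + 15 = -9

Answer: -9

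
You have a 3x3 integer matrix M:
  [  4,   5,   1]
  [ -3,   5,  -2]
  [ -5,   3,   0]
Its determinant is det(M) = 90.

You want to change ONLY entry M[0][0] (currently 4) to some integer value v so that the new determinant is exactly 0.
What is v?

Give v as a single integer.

Answer: -11

Derivation:
det is linear in entry M[0][0]: det = old_det + (v - 4) * C_00
Cofactor C_00 = 6
Want det = 0: 90 + (v - 4) * 6 = 0
  (v - 4) = -90 / 6 = -15
  v = 4 + (-15) = -11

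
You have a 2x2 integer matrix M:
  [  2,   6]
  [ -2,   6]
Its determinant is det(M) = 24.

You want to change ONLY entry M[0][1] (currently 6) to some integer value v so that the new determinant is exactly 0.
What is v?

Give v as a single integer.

Answer: -6

Derivation:
det is linear in entry M[0][1]: det = old_det + (v - 6) * C_01
Cofactor C_01 = 2
Want det = 0: 24 + (v - 6) * 2 = 0
  (v - 6) = -24 / 2 = -12
  v = 6 + (-12) = -6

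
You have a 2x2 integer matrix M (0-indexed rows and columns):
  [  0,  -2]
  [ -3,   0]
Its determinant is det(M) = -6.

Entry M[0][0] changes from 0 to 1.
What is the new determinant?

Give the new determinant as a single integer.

Answer: -6

Derivation:
det is linear in row 0: changing M[0][0] by delta changes det by delta * cofactor(0,0).
Cofactor C_00 = (-1)^(0+0) * minor(0,0) = 0
Entry delta = 1 - 0 = 1
Det delta = 1 * 0 = 0
New det = -6 + 0 = -6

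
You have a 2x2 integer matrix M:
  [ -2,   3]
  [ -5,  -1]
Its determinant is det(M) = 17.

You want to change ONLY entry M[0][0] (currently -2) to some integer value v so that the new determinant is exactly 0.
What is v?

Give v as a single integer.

det is linear in entry M[0][0]: det = old_det + (v - -2) * C_00
Cofactor C_00 = -1
Want det = 0: 17 + (v - -2) * -1 = 0
  (v - -2) = -17 / -1 = 17
  v = -2 + (17) = 15

Answer: 15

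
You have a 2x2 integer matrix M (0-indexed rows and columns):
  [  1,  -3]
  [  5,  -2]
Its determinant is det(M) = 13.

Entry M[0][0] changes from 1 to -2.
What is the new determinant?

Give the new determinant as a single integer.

Answer: 19

Derivation:
det is linear in row 0: changing M[0][0] by delta changes det by delta * cofactor(0,0).
Cofactor C_00 = (-1)^(0+0) * minor(0,0) = -2
Entry delta = -2 - 1 = -3
Det delta = -3 * -2 = 6
New det = 13 + 6 = 19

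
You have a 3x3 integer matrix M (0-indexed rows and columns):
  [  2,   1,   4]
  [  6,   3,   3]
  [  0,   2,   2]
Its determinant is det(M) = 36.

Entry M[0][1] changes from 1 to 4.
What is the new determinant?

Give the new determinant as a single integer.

det is linear in row 0: changing M[0][1] by delta changes det by delta * cofactor(0,1).
Cofactor C_01 = (-1)^(0+1) * minor(0,1) = -12
Entry delta = 4 - 1 = 3
Det delta = 3 * -12 = -36
New det = 36 + -36 = 0

Answer: 0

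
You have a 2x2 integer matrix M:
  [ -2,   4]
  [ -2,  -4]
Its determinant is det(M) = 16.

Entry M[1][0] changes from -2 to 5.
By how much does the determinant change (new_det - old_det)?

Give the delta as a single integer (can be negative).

Cofactor C_10 = -4
Entry delta = 5 - -2 = 7
Det delta = entry_delta * cofactor = 7 * -4 = -28

Answer: -28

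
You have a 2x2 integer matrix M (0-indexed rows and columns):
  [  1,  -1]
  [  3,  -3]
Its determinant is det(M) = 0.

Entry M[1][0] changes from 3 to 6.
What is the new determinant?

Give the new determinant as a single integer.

det is linear in row 1: changing M[1][0] by delta changes det by delta * cofactor(1,0).
Cofactor C_10 = (-1)^(1+0) * minor(1,0) = 1
Entry delta = 6 - 3 = 3
Det delta = 3 * 1 = 3
New det = 0 + 3 = 3

Answer: 3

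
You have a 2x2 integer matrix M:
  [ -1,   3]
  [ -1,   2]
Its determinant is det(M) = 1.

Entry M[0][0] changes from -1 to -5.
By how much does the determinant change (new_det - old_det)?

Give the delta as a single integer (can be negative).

Answer: -8

Derivation:
Cofactor C_00 = 2
Entry delta = -5 - -1 = -4
Det delta = entry_delta * cofactor = -4 * 2 = -8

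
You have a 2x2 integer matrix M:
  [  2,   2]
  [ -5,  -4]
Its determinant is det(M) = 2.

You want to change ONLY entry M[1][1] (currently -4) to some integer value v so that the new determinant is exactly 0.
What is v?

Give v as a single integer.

det is linear in entry M[1][1]: det = old_det + (v - -4) * C_11
Cofactor C_11 = 2
Want det = 0: 2 + (v - -4) * 2 = 0
  (v - -4) = -2 / 2 = -1
  v = -4 + (-1) = -5

Answer: -5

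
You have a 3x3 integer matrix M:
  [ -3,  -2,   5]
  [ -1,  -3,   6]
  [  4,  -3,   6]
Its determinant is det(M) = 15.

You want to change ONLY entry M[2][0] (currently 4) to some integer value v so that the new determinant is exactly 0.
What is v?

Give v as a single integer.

Answer: -1

Derivation:
det is linear in entry M[2][0]: det = old_det + (v - 4) * C_20
Cofactor C_20 = 3
Want det = 0: 15 + (v - 4) * 3 = 0
  (v - 4) = -15 / 3 = -5
  v = 4 + (-5) = -1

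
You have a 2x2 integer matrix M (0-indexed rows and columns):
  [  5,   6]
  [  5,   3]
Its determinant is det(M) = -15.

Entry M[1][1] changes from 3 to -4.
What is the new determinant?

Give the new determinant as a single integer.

det is linear in row 1: changing M[1][1] by delta changes det by delta * cofactor(1,1).
Cofactor C_11 = (-1)^(1+1) * minor(1,1) = 5
Entry delta = -4 - 3 = -7
Det delta = -7 * 5 = -35
New det = -15 + -35 = -50

Answer: -50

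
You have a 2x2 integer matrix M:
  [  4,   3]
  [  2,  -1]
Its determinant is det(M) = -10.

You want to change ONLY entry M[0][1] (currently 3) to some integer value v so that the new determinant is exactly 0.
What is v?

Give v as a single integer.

Answer: -2

Derivation:
det is linear in entry M[0][1]: det = old_det + (v - 3) * C_01
Cofactor C_01 = -2
Want det = 0: -10 + (v - 3) * -2 = 0
  (v - 3) = 10 / -2 = -5
  v = 3 + (-5) = -2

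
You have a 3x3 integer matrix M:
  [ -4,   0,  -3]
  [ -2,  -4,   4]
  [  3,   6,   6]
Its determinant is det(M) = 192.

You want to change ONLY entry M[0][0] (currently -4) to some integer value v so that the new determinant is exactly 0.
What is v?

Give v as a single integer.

Answer: 0

Derivation:
det is linear in entry M[0][0]: det = old_det + (v - -4) * C_00
Cofactor C_00 = -48
Want det = 0: 192 + (v - -4) * -48 = 0
  (v - -4) = -192 / -48 = 4
  v = -4 + (4) = 0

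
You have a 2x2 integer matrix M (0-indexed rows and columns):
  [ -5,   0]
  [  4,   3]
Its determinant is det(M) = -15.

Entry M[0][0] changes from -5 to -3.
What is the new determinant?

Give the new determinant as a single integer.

Answer: -9

Derivation:
det is linear in row 0: changing M[0][0] by delta changes det by delta * cofactor(0,0).
Cofactor C_00 = (-1)^(0+0) * minor(0,0) = 3
Entry delta = -3 - -5 = 2
Det delta = 2 * 3 = 6
New det = -15 + 6 = -9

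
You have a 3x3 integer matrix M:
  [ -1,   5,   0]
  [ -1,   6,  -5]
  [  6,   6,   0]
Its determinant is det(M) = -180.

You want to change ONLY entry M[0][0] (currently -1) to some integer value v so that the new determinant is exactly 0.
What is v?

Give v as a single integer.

Answer: 5

Derivation:
det is linear in entry M[0][0]: det = old_det + (v - -1) * C_00
Cofactor C_00 = 30
Want det = 0: -180 + (v - -1) * 30 = 0
  (v - -1) = 180 / 30 = 6
  v = -1 + (6) = 5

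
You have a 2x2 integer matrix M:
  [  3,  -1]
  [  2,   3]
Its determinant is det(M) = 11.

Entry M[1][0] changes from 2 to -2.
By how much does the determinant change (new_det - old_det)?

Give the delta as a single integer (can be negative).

Cofactor C_10 = 1
Entry delta = -2 - 2 = -4
Det delta = entry_delta * cofactor = -4 * 1 = -4

Answer: -4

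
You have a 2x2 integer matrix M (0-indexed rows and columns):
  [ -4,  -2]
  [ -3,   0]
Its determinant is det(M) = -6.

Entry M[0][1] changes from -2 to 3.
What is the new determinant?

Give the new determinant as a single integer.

det is linear in row 0: changing M[0][1] by delta changes det by delta * cofactor(0,1).
Cofactor C_01 = (-1)^(0+1) * minor(0,1) = 3
Entry delta = 3 - -2 = 5
Det delta = 5 * 3 = 15
New det = -6 + 15 = 9

Answer: 9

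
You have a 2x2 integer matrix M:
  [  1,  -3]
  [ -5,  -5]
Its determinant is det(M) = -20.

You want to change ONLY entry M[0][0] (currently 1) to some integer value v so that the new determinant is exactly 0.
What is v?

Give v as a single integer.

det is linear in entry M[0][0]: det = old_det + (v - 1) * C_00
Cofactor C_00 = -5
Want det = 0: -20 + (v - 1) * -5 = 0
  (v - 1) = 20 / -5 = -4
  v = 1 + (-4) = -3

Answer: -3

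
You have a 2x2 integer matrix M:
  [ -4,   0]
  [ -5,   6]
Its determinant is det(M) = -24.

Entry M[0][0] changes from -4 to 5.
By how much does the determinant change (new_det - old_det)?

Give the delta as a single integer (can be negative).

Cofactor C_00 = 6
Entry delta = 5 - -4 = 9
Det delta = entry_delta * cofactor = 9 * 6 = 54

Answer: 54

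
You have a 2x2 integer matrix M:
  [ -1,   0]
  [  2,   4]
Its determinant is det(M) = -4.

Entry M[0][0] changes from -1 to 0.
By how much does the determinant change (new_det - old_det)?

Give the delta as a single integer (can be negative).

Cofactor C_00 = 4
Entry delta = 0 - -1 = 1
Det delta = entry_delta * cofactor = 1 * 4 = 4

Answer: 4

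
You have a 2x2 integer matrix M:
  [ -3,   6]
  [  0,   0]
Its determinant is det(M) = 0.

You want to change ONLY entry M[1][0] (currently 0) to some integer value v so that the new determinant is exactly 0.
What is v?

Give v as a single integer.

det is linear in entry M[1][0]: det = old_det + (v - 0) * C_10
Cofactor C_10 = -6
Want det = 0: 0 + (v - 0) * -6 = 0
  (v - 0) = 0 / -6 = 0
  v = 0 + (0) = 0

Answer: 0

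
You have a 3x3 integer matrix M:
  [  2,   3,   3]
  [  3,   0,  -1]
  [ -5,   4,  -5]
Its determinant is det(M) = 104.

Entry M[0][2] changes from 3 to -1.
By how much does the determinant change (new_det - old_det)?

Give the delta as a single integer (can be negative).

Cofactor C_02 = 12
Entry delta = -1 - 3 = -4
Det delta = entry_delta * cofactor = -4 * 12 = -48

Answer: -48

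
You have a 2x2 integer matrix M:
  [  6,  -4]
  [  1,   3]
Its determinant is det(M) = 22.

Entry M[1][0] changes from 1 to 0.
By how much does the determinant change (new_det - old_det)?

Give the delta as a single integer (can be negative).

Answer: -4

Derivation:
Cofactor C_10 = 4
Entry delta = 0 - 1 = -1
Det delta = entry_delta * cofactor = -1 * 4 = -4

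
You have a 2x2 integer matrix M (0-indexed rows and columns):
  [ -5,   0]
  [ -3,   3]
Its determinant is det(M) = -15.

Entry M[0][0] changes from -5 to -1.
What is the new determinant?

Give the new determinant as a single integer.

Answer: -3

Derivation:
det is linear in row 0: changing M[0][0] by delta changes det by delta * cofactor(0,0).
Cofactor C_00 = (-1)^(0+0) * minor(0,0) = 3
Entry delta = -1 - -5 = 4
Det delta = 4 * 3 = 12
New det = -15 + 12 = -3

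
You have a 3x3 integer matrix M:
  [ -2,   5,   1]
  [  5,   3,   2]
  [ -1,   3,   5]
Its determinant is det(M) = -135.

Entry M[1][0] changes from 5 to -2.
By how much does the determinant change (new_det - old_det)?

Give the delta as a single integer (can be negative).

Cofactor C_10 = -22
Entry delta = -2 - 5 = -7
Det delta = entry_delta * cofactor = -7 * -22 = 154

Answer: 154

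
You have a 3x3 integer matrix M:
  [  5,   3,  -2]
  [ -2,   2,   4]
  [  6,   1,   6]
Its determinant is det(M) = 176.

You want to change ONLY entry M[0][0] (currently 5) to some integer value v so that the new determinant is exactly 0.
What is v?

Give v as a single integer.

Answer: -17

Derivation:
det is linear in entry M[0][0]: det = old_det + (v - 5) * C_00
Cofactor C_00 = 8
Want det = 0: 176 + (v - 5) * 8 = 0
  (v - 5) = -176 / 8 = -22
  v = 5 + (-22) = -17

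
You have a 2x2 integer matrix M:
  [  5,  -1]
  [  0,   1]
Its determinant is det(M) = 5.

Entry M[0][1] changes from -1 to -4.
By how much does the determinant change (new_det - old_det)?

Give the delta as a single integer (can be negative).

Cofactor C_01 = 0
Entry delta = -4 - -1 = -3
Det delta = entry_delta * cofactor = -3 * 0 = 0

Answer: 0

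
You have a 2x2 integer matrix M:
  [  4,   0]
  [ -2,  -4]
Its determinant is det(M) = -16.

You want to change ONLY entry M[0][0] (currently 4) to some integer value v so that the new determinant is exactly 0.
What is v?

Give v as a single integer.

det is linear in entry M[0][0]: det = old_det + (v - 4) * C_00
Cofactor C_00 = -4
Want det = 0: -16 + (v - 4) * -4 = 0
  (v - 4) = 16 / -4 = -4
  v = 4 + (-4) = 0

Answer: 0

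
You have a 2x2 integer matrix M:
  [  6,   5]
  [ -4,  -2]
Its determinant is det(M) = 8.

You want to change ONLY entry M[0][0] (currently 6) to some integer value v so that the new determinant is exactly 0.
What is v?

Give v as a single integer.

Answer: 10

Derivation:
det is linear in entry M[0][0]: det = old_det + (v - 6) * C_00
Cofactor C_00 = -2
Want det = 0: 8 + (v - 6) * -2 = 0
  (v - 6) = -8 / -2 = 4
  v = 6 + (4) = 10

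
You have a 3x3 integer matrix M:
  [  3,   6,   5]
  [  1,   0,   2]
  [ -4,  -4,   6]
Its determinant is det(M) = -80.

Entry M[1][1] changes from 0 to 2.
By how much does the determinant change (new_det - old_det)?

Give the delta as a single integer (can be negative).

Cofactor C_11 = 38
Entry delta = 2 - 0 = 2
Det delta = entry_delta * cofactor = 2 * 38 = 76

Answer: 76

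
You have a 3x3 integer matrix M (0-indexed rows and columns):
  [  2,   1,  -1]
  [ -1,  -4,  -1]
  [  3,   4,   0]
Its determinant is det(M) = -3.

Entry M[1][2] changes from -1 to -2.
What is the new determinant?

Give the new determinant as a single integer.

Answer: 2

Derivation:
det is linear in row 1: changing M[1][2] by delta changes det by delta * cofactor(1,2).
Cofactor C_12 = (-1)^(1+2) * minor(1,2) = -5
Entry delta = -2 - -1 = -1
Det delta = -1 * -5 = 5
New det = -3 + 5 = 2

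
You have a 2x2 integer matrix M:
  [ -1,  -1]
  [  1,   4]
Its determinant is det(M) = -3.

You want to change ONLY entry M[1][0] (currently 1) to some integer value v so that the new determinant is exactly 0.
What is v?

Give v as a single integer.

det is linear in entry M[1][0]: det = old_det + (v - 1) * C_10
Cofactor C_10 = 1
Want det = 0: -3 + (v - 1) * 1 = 0
  (v - 1) = 3 / 1 = 3
  v = 1 + (3) = 4

Answer: 4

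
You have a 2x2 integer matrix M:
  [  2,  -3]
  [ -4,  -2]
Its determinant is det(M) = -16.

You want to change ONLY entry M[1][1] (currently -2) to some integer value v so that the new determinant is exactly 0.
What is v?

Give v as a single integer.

det is linear in entry M[1][1]: det = old_det + (v - -2) * C_11
Cofactor C_11 = 2
Want det = 0: -16 + (v - -2) * 2 = 0
  (v - -2) = 16 / 2 = 8
  v = -2 + (8) = 6

Answer: 6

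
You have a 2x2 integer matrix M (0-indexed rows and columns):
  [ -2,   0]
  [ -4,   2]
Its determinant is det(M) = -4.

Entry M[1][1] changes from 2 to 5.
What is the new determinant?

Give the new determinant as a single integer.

det is linear in row 1: changing M[1][1] by delta changes det by delta * cofactor(1,1).
Cofactor C_11 = (-1)^(1+1) * minor(1,1) = -2
Entry delta = 5 - 2 = 3
Det delta = 3 * -2 = -6
New det = -4 + -6 = -10

Answer: -10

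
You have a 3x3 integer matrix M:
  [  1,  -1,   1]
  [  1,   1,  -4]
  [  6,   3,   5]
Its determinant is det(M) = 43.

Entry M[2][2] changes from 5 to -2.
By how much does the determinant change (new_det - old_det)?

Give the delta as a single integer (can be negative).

Answer: -14

Derivation:
Cofactor C_22 = 2
Entry delta = -2 - 5 = -7
Det delta = entry_delta * cofactor = -7 * 2 = -14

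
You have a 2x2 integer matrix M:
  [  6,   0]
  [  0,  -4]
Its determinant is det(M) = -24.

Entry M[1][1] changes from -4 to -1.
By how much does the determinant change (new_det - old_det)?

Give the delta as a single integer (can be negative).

Cofactor C_11 = 6
Entry delta = -1 - -4 = 3
Det delta = entry_delta * cofactor = 3 * 6 = 18

Answer: 18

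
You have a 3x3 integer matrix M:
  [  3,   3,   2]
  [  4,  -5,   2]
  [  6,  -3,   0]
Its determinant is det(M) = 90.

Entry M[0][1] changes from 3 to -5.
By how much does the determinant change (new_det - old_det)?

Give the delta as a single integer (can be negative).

Answer: -96

Derivation:
Cofactor C_01 = 12
Entry delta = -5 - 3 = -8
Det delta = entry_delta * cofactor = -8 * 12 = -96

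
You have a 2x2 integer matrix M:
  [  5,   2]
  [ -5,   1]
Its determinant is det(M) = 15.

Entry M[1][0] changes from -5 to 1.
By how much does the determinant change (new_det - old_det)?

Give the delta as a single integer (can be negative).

Cofactor C_10 = -2
Entry delta = 1 - -5 = 6
Det delta = entry_delta * cofactor = 6 * -2 = -12

Answer: -12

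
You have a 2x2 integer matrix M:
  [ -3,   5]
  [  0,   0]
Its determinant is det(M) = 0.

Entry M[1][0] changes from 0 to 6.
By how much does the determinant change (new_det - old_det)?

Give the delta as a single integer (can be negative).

Answer: -30

Derivation:
Cofactor C_10 = -5
Entry delta = 6 - 0 = 6
Det delta = entry_delta * cofactor = 6 * -5 = -30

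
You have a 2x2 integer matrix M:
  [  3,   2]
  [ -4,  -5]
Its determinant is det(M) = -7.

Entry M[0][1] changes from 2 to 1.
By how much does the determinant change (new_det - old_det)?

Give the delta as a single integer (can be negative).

Answer: -4

Derivation:
Cofactor C_01 = 4
Entry delta = 1 - 2 = -1
Det delta = entry_delta * cofactor = -1 * 4 = -4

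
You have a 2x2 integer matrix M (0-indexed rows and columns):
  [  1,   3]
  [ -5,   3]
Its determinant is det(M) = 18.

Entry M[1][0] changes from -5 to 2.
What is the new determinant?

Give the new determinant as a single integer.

Answer: -3

Derivation:
det is linear in row 1: changing M[1][0] by delta changes det by delta * cofactor(1,0).
Cofactor C_10 = (-1)^(1+0) * minor(1,0) = -3
Entry delta = 2 - -5 = 7
Det delta = 7 * -3 = -21
New det = 18 + -21 = -3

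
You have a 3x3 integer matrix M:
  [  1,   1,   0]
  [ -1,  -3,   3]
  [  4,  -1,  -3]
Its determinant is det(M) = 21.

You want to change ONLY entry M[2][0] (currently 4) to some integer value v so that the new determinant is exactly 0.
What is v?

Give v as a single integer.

det is linear in entry M[2][0]: det = old_det + (v - 4) * C_20
Cofactor C_20 = 3
Want det = 0: 21 + (v - 4) * 3 = 0
  (v - 4) = -21 / 3 = -7
  v = 4 + (-7) = -3

Answer: -3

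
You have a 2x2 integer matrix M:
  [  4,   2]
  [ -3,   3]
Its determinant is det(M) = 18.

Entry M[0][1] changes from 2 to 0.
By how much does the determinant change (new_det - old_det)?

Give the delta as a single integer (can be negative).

Cofactor C_01 = 3
Entry delta = 0 - 2 = -2
Det delta = entry_delta * cofactor = -2 * 3 = -6

Answer: -6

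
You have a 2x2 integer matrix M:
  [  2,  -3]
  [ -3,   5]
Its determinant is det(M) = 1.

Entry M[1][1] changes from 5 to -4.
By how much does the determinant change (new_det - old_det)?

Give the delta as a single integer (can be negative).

Answer: -18

Derivation:
Cofactor C_11 = 2
Entry delta = -4 - 5 = -9
Det delta = entry_delta * cofactor = -9 * 2 = -18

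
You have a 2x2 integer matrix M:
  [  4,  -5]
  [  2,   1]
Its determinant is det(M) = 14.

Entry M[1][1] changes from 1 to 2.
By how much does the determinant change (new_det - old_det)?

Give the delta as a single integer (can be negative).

Answer: 4

Derivation:
Cofactor C_11 = 4
Entry delta = 2 - 1 = 1
Det delta = entry_delta * cofactor = 1 * 4 = 4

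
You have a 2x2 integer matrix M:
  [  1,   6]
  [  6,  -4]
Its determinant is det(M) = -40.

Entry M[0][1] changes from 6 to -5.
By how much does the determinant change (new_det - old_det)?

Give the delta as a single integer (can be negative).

Answer: 66

Derivation:
Cofactor C_01 = -6
Entry delta = -5 - 6 = -11
Det delta = entry_delta * cofactor = -11 * -6 = 66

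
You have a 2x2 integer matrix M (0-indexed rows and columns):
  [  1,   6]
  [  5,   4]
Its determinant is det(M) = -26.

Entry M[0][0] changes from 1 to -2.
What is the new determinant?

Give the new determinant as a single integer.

det is linear in row 0: changing M[0][0] by delta changes det by delta * cofactor(0,0).
Cofactor C_00 = (-1)^(0+0) * minor(0,0) = 4
Entry delta = -2 - 1 = -3
Det delta = -3 * 4 = -12
New det = -26 + -12 = -38

Answer: -38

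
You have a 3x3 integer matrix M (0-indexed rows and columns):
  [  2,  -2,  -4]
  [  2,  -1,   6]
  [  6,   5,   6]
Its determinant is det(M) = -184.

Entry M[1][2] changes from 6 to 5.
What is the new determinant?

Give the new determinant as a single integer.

Answer: -162

Derivation:
det is linear in row 1: changing M[1][2] by delta changes det by delta * cofactor(1,2).
Cofactor C_12 = (-1)^(1+2) * minor(1,2) = -22
Entry delta = 5 - 6 = -1
Det delta = -1 * -22 = 22
New det = -184 + 22 = -162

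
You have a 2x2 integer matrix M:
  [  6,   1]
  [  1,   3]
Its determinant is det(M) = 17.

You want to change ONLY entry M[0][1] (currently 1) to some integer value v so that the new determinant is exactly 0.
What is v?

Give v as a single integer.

Answer: 18

Derivation:
det is linear in entry M[0][1]: det = old_det + (v - 1) * C_01
Cofactor C_01 = -1
Want det = 0: 17 + (v - 1) * -1 = 0
  (v - 1) = -17 / -1 = 17
  v = 1 + (17) = 18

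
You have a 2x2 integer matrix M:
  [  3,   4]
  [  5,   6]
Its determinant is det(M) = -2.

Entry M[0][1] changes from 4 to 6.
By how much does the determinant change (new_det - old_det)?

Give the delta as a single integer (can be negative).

Cofactor C_01 = -5
Entry delta = 6 - 4 = 2
Det delta = entry_delta * cofactor = 2 * -5 = -10

Answer: -10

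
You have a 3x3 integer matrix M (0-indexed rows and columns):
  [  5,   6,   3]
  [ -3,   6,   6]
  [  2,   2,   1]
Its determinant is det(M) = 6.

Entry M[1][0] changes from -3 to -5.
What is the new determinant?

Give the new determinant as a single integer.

Answer: 6

Derivation:
det is linear in row 1: changing M[1][0] by delta changes det by delta * cofactor(1,0).
Cofactor C_10 = (-1)^(1+0) * minor(1,0) = 0
Entry delta = -5 - -3 = -2
Det delta = -2 * 0 = 0
New det = 6 + 0 = 6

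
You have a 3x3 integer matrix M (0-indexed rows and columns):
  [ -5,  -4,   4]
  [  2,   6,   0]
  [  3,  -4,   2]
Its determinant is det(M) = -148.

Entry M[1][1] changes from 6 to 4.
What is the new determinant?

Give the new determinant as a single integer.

Answer: -104

Derivation:
det is linear in row 1: changing M[1][1] by delta changes det by delta * cofactor(1,1).
Cofactor C_11 = (-1)^(1+1) * minor(1,1) = -22
Entry delta = 4 - 6 = -2
Det delta = -2 * -22 = 44
New det = -148 + 44 = -104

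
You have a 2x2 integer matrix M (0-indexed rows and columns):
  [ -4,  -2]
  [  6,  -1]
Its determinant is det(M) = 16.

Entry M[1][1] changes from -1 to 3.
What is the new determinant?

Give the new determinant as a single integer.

det is linear in row 1: changing M[1][1] by delta changes det by delta * cofactor(1,1).
Cofactor C_11 = (-1)^(1+1) * minor(1,1) = -4
Entry delta = 3 - -1 = 4
Det delta = 4 * -4 = -16
New det = 16 + -16 = 0

Answer: 0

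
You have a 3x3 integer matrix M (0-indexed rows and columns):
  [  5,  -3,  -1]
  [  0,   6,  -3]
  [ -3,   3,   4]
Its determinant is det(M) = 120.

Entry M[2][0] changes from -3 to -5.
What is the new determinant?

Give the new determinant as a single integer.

Answer: 90

Derivation:
det is linear in row 2: changing M[2][0] by delta changes det by delta * cofactor(2,0).
Cofactor C_20 = (-1)^(2+0) * minor(2,0) = 15
Entry delta = -5 - -3 = -2
Det delta = -2 * 15 = -30
New det = 120 + -30 = 90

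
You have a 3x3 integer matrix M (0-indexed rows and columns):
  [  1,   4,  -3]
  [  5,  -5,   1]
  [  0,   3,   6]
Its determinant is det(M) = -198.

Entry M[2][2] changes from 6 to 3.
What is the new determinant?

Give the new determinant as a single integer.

Answer: -123

Derivation:
det is linear in row 2: changing M[2][2] by delta changes det by delta * cofactor(2,2).
Cofactor C_22 = (-1)^(2+2) * minor(2,2) = -25
Entry delta = 3 - 6 = -3
Det delta = -3 * -25 = 75
New det = -198 + 75 = -123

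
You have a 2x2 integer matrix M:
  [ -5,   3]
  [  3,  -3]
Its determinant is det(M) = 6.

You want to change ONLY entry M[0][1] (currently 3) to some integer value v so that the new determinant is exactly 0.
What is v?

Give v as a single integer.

det is linear in entry M[0][1]: det = old_det + (v - 3) * C_01
Cofactor C_01 = -3
Want det = 0: 6 + (v - 3) * -3 = 0
  (v - 3) = -6 / -3 = 2
  v = 3 + (2) = 5

Answer: 5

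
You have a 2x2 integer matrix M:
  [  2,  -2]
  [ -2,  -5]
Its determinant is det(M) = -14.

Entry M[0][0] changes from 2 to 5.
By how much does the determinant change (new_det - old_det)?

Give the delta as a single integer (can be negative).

Cofactor C_00 = -5
Entry delta = 5 - 2 = 3
Det delta = entry_delta * cofactor = 3 * -5 = -15

Answer: -15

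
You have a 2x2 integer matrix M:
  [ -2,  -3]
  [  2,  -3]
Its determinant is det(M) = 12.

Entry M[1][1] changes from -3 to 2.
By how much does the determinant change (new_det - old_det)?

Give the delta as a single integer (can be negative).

Cofactor C_11 = -2
Entry delta = 2 - -3 = 5
Det delta = entry_delta * cofactor = 5 * -2 = -10

Answer: -10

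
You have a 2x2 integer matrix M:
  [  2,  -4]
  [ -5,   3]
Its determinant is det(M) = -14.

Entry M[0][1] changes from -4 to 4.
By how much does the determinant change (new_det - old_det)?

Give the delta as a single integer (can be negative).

Answer: 40

Derivation:
Cofactor C_01 = 5
Entry delta = 4 - -4 = 8
Det delta = entry_delta * cofactor = 8 * 5 = 40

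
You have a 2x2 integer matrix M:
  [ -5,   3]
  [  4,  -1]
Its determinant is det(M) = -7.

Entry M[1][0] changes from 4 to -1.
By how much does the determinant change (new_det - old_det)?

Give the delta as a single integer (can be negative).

Answer: 15

Derivation:
Cofactor C_10 = -3
Entry delta = -1 - 4 = -5
Det delta = entry_delta * cofactor = -5 * -3 = 15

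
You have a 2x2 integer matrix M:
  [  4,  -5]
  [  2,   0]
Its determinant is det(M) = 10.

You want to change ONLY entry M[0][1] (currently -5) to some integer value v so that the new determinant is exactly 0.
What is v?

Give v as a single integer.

det is linear in entry M[0][1]: det = old_det + (v - -5) * C_01
Cofactor C_01 = -2
Want det = 0: 10 + (v - -5) * -2 = 0
  (v - -5) = -10 / -2 = 5
  v = -5 + (5) = 0

Answer: 0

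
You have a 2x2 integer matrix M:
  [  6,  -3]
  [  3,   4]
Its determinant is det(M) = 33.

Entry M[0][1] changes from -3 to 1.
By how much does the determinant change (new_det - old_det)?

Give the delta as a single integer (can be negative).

Answer: -12

Derivation:
Cofactor C_01 = -3
Entry delta = 1 - -3 = 4
Det delta = entry_delta * cofactor = 4 * -3 = -12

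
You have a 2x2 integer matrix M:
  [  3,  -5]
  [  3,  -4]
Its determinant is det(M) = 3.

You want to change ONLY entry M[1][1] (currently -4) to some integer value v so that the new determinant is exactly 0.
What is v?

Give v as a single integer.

Answer: -5

Derivation:
det is linear in entry M[1][1]: det = old_det + (v - -4) * C_11
Cofactor C_11 = 3
Want det = 0: 3 + (v - -4) * 3 = 0
  (v - -4) = -3 / 3 = -1
  v = -4 + (-1) = -5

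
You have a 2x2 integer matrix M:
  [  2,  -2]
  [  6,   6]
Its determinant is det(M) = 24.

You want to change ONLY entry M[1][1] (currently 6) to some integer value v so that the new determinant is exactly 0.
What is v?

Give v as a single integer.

det is linear in entry M[1][1]: det = old_det + (v - 6) * C_11
Cofactor C_11 = 2
Want det = 0: 24 + (v - 6) * 2 = 0
  (v - 6) = -24 / 2 = -12
  v = 6 + (-12) = -6

Answer: -6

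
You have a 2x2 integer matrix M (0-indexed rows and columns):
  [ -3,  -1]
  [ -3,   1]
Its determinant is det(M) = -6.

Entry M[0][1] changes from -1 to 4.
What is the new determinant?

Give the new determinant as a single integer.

det is linear in row 0: changing M[0][1] by delta changes det by delta * cofactor(0,1).
Cofactor C_01 = (-1)^(0+1) * minor(0,1) = 3
Entry delta = 4 - -1 = 5
Det delta = 5 * 3 = 15
New det = -6 + 15 = 9

Answer: 9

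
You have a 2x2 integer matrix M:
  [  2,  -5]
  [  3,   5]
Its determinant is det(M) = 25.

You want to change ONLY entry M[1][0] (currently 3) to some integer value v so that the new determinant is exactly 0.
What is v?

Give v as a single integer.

det is linear in entry M[1][0]: det = old_det + (v - 3) * C_10
Cofactor C_10 = 5
Want det = 0: 25 + (v - 3) * 5 = 0
  (v - 3) = -25 / 5 = -5
  v = 3 + (-5) = -2

Answer: -2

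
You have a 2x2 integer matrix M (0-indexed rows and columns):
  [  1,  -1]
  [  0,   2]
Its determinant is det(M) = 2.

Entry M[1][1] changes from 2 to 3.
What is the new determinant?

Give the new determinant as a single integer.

det is linear in row 1: changing M[1][1] by delta changes det by delta * cofactor(1,1).
Cofactor C_11 = (-1)^(1+1) * minor(1,1) = 1
Entry delta = 3 - 2 = 1
Det delta = 1 * 1 = 1
New det = 2 + 1 = 3

Answer: 3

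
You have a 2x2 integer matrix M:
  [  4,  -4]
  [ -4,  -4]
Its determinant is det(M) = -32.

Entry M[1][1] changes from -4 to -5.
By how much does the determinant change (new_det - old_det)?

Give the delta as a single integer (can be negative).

Cofactor C_11 = 4
Entry delta = -5 - -4 = -1
Det delta = entry_delta * cofactor = -1 * 4 = -4

Answer: -4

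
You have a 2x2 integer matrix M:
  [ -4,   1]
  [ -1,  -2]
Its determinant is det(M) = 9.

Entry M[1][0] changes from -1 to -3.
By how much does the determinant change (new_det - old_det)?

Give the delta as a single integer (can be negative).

Answer: 2

Derivation:
Cofactor C_10 = -1
Entry delta = -3 - -1 = -2
Det delta = entry_delta * cofactor = -2 * -1 = 2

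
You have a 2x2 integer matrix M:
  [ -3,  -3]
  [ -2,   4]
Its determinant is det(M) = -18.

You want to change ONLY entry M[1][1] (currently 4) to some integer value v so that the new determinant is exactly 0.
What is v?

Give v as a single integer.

det is linear in entry M[1][1]: det = old_det + (v - 4) * C_11
Cofactor C_11 = -3
Want det = 0: -18 + (v - 4) * -3 = 0
  (v - 4) = 18 / -3 = -6
  v = 4 + (-6) = -2

Answer: -2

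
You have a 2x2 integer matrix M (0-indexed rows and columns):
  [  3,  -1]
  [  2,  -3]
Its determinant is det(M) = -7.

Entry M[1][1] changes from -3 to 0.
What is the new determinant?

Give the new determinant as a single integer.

det is linear in row 1: changing M[1][1] by delta changes det by delta * cofactor(1,1).
Cofactor C_11 = (-1)^(1+1) * minor(1,1) = 3
Entry delta = 0 - -3 = 3
Det delta = 3 * 3 = 9
New det = -7 + 9 = 2

Answer: 2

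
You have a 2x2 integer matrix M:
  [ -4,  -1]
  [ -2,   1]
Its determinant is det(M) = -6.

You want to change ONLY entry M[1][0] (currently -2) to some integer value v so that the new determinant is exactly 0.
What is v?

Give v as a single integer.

Answer: 4

Derivation:
det is linear in entry M[1][0]: det = old_det + (v - -2) * C_10
Cofactor C_10 = 1
Want det = 0: -6 + (v - -2) * 1 = 0
  (v - -2) = 6 / 1 = 6
  v = -2 + (6) = 4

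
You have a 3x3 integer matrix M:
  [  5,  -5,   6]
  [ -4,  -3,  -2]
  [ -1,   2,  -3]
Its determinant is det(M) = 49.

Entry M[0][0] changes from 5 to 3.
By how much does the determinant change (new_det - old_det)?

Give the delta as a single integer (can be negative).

Answer: -26

Derivation:
Cofactor C_00 = 13
Entry delta = 3 - 5 = -2
Det delta = entry_delta * cofactor = -2 * 13 = -26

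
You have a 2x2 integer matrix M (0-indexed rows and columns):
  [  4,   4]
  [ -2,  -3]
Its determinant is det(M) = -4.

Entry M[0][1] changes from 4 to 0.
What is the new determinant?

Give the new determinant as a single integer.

Answer: -12

Derivation:
det is linear in row 0: changing M[0][1] by delta changes det by delta * cofactor(0,1).
Cofactor C_01 = (-1)^(0+1) * minor(0,1) = 2
Entry delta = 0 - 4 = -4
Det delta = -4 * 2 = -8
New det = -4 + -8 = -12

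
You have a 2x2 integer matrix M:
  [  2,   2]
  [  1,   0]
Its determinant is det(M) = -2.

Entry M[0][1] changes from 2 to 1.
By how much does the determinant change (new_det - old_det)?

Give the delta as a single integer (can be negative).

Answer: 1

Derivation:
Cofactor C_01 = -1
Entry delta = 1 - 2 = -1
Det delta = entry_delta * cofactor = -1 * -1 = 1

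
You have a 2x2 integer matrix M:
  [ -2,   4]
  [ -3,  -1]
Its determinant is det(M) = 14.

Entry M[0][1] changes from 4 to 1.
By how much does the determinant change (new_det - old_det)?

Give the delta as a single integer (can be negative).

Answer: -9

Derivation:
Cofactor C_01 = 3
Entry delta = 1 - 4 = -3
Det delta = entry_delta * cofactor = -3 * 3 = -9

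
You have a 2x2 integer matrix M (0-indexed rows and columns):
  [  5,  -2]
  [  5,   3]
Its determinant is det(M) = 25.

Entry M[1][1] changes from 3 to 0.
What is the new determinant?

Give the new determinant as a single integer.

det is linear in row 1: changing M[1][1] by delta changes det by delta * cofactor(1,1).
Cofactor C_11 = (-1)^(1+1) * minor(1,1) = 5
Entry delta = 0 - 3 = -3
Det delta = -3 * 5 = -15
New det = 25 + -15 = 10

Answer: 10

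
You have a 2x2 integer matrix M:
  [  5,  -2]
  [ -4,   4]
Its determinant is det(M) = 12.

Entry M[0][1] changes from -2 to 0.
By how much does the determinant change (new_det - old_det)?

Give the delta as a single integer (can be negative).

Answer: 8

Derivation:
Cofactor C_01 = 4
Entry delta = 0 - -2 = 2
Det delta = entry_delta * cofactor = 2 * 4 = 8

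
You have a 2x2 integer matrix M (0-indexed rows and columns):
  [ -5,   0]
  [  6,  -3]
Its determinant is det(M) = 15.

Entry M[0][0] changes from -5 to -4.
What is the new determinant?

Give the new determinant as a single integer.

Answer: 12

Derivation:
det is linear in row 0: changing M[0][0] by delta changes det by delta * cofactor(0,0).
Cofactor C_00 = (-1)^(0+0) * minor(0,0) = -3
Entry delta = -4 - -5 = 1
Det delta = 1 * -3 = -3
New det = 15 + -3 = 12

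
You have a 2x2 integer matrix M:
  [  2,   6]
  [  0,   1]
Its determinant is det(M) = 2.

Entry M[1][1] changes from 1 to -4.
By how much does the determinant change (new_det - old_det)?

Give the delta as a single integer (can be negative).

Cofactor C_11 = 2
Entry delta = -4 - 1 = -5
Det delta = entry_delta * cofactor = -5 * 2 = -10

Answer: -10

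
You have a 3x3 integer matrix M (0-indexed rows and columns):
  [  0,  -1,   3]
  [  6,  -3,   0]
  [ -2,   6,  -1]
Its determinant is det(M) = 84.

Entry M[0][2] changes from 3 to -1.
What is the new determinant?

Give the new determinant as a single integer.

Answer: -36

Derivation:
det is linear in row 0: changing M[0][2] by delta changes det by delta * cofactor(0,2).
Cofactor C_02 = (-1)^(0+2) * minor(0,2) = 30
Entry delta = -1 - 3 = -4
Det delta = -4 * 30 = -120
New det = 84 + -120 = -36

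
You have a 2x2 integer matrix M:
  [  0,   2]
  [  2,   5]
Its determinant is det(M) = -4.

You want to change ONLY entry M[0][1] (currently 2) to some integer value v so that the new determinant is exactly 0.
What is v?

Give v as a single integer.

det is linear in entry M[0][1]: det = old_det + (v - 2) * C_01
Cofactor C_01 = -2
Want det = 0: -4 + (v - 2) * -2 = 0
  (v - 2) = 4 / -2 = -2
  v = 2 + (-2) = 0

Answer: 0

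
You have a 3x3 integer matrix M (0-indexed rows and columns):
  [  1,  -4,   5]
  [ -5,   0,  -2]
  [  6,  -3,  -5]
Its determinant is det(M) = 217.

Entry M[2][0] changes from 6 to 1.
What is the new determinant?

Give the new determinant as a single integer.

Answer: 177

Derivation:
det is linear in row 2: changing M[2][0] by delta changes det by delta * cofactor(2,0).
Cofactor C_20 = (-1)^(2+0) * minor(2,0) = 8
Entry delta = 1 - 6 = -5
Det delta = -5 * 8 = -40
New det = 217 + -40 = 177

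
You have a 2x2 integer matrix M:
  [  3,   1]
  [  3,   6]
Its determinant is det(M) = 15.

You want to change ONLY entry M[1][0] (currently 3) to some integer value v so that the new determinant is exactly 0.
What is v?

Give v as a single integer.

Answer: 18

Derivation:
det is linear in entry M[1][0]: det = old_det + (v - 3) * C_10
Cofactor C_10 = -1
Want det = 0: 15 + (v - 3) * -1 = 0
  (v - 3) = -15 / -1 = 15
  v = 3 + (15) = 18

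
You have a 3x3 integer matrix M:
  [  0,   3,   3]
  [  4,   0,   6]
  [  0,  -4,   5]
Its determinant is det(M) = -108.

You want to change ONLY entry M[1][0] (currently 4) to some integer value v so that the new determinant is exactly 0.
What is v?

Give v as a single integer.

Answer: 0

Derivation:
det is linear in entry M[1][0]: det = old_det + (v - 4) * C_10
Cofactor C_10 = -27
Want det = 0: -108 + (v - 4) * -27 = 0
  (v - 4) = 108 / -27 = -4
  v = 4 + (-4) = 0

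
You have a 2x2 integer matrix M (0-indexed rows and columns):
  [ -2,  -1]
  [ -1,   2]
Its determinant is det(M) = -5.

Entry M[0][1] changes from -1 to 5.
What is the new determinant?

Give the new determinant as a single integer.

det is linear in row 0: changing M[0][1] by delta changes det by delta * cofactor(0,1).
Cofactor C_01 = (-1)^(0+1) * minor(0,1) = 1
Entry delta = 5 - -1 = 6
Det delta = 6 * 1 = 6
New det = -5 + 6 = 1

Answer: 1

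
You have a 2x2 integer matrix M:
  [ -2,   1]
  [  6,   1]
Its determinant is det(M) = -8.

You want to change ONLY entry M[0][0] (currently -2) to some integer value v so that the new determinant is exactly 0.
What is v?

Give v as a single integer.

Answer: 6

Derivation:
det is linear in entry M[0][0]: det = old_det + (v - -2) * C_00
Cofactor C_00 = 1
Want det = 0: -8 + (v - -2) * 1 = 0
  (v - -2) = 8 / 1 = 8
  v = -2 + (8) = 6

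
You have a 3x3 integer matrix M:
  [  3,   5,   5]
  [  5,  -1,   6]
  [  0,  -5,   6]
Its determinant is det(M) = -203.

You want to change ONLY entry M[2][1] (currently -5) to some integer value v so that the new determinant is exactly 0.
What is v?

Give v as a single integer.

Answer: 24

Derivation:
det is linear in entry M[2][1]: det = old_det + (v - -5) * C_21
Cofactor C_21 = 7
Want det = 0: -203 + (v - -5) * 7 = 0
  (v - -5) = 203 / 7 = 29
  v = -5 + (29) = 24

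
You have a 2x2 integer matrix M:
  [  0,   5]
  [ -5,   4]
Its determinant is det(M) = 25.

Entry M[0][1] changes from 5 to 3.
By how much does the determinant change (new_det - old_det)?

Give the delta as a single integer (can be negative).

Cofactor C_01 = 5
Entry delta = 3 - 5 = -2
Det delta = entry_delta * cofactor = -2 * 5 = -10

Answer: -10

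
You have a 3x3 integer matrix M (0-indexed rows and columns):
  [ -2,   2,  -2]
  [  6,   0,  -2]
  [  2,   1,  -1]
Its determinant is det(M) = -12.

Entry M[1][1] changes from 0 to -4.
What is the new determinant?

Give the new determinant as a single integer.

det is linear in row 1: changing M[1][1] by delta changes det by delta * cofactor(1,1).
Cofactor C_11 = (-1)^(1+1) * minor(1,1) = 6
Entry delta = -4 - 0 = -4
Det delta = -4 * 6 = -24
New det = -12 + -24 = -36

Answer: -36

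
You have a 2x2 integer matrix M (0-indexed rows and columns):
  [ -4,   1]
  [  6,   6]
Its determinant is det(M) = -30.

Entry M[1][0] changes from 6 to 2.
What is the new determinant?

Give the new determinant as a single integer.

Answer: -26

Derivation:
det is linear in row 1: changing M[1][0] by delta changes det by delta * cofactor(1,0).
Cofactor C_10 = (-1)^(1+0) * minor(1,0) = -1
Entry delta = 2 - 6 = -4
Det delta = -4 * -1 = 4
New det = -30 + 4 = -26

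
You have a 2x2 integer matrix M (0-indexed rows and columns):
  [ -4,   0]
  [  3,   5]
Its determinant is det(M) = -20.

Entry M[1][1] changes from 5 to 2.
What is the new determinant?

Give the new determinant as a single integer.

det is linear in row 1: changing M[1][1] by delta changes det by delta * cofactor(1,1).
Cofactor C_11 = (-1)^(1+1) * minor(1,1) = -4
Entry delta = 2 - 5 = -3
Det delta = -3 * -4 = 12
New det = -20 + 12 = -8

Answer: -8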